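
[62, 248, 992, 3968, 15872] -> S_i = 62*4^i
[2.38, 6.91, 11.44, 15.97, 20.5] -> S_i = 2.38 + 4.53*i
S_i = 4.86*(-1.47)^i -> [4.86, -7.14, 10.5, -15.44, 22.69]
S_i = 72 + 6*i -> [72, 78, 84, 90, 96]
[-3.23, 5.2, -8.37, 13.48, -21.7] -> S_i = -3.23*(-1.61)^i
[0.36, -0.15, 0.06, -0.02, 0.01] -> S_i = 0.36*(-0.41)^i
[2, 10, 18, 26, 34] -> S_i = 2 + 8*i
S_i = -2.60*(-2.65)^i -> [-2.6, 6.89, -18.26, 48.39, -128.22]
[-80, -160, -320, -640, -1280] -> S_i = -80*2^i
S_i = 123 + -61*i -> [123, 62, 1, -60, -121]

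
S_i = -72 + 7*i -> [-72, -65, -58, -51, -44]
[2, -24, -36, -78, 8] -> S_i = Random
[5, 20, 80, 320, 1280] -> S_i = 5*4^i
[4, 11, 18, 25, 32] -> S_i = 4 + 7*i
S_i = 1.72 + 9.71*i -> [1.72, 11.43, 21.14, 30.85, 40.56]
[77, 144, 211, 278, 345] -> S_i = 77 + 67*i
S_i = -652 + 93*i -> [-652, -559, -466, -373, -280]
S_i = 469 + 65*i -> [469, 534, 599, 664, 729]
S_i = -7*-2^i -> [-7, 14, -28, 56, -112]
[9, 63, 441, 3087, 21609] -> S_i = 9*7^i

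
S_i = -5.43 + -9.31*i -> [-5.43, -14.74, -24.05, -33.36, -42.67]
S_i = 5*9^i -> [5, 45, 405, 3645, 32805]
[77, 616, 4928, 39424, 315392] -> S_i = 77*8^i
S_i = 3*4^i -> [3, 12, 48, 192, 768]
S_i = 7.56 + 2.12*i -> [7.56, 9.68, 11.8, 13.92, 16.04]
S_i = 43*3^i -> [43, 129, 387, 1161, 3483]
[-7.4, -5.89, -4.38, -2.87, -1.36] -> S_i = -7.40 + 1.51*i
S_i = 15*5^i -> [15, 75, 375, 1875, 9375]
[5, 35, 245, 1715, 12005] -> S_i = 5*7^i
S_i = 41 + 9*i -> [41, 50, 59, 68, 77]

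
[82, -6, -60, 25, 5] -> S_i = Random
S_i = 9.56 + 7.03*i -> [9.56, 16.59, 23.62, 30.65, 37.68]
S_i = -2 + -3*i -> [-2, -5, -8, -11, -14]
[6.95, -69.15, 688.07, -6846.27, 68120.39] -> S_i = 6.95*(-9.95)^i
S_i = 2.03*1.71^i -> [2.03, 3.47, 5.94, 10.15, 17.36]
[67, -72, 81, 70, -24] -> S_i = Random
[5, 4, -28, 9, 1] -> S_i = Random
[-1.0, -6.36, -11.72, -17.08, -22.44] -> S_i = -1.00 + -5.36*i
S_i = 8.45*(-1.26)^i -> [8.45, -10.65, 13.42, -16.9, 21.3]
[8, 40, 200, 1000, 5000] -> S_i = 8*5^i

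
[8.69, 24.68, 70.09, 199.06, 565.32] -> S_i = 8.69*2.84^i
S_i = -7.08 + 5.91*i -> [-7.08, -1.17, 4.74, 10.65, 16.56]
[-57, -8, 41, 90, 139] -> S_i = -57 + 49*i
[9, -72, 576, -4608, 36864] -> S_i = 9*-8^i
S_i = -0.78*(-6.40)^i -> [-0.78, 4.99, -31.95, 204.47, -1308.62]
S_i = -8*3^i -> [-8, -24, -72, -216, -648]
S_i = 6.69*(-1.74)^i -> [6.69, -11.64, 20.25, -35.24, 61.32]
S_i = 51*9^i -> [51, 459, 4131, 37179, 334611]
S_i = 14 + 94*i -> [14, 108, 202, 296, 390]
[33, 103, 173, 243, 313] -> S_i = 33 + 70*i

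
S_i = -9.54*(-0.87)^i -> [-9.54, 8.3, -7.22, 6.28, -5.47]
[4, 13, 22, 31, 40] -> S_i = 4 + 9*i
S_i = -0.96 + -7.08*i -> [-0.96, -8.04, -15.12, -22.2, -29.28]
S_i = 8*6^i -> [8, 48, 288, 1728, 10368]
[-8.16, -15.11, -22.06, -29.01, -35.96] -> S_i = -8.16 + -6.95*i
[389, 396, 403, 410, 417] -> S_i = 389 + 7*i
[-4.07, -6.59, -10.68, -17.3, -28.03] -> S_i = -4.07*1.62^i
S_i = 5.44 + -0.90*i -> [5.44, 4.54, 3.64, 2.74, 1.84]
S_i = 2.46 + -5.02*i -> [2.46, -2.56, -7.58, -12.6, -17.62]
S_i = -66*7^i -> [-66, -462, -3234, -22638, -158466]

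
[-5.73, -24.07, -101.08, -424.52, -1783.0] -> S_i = -5.73*4.20^i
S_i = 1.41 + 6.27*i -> [1.41, 7.68, 13.95, 20.22, 26.49]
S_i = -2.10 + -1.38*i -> [-2.1, -3.48, -4.86, -6.24, -7.62]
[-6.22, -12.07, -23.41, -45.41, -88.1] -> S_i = -6.22*1.94^i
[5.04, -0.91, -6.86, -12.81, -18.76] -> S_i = 5.04 + -5.95*i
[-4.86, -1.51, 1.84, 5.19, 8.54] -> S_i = -4.86 + 3.35*i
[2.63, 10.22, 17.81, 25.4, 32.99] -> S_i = 2.63 + 7.59*i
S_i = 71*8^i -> [71, 568, 4544, 36352, 290816]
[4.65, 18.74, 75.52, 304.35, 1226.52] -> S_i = 4.65*4.03^i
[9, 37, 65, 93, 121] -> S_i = 9 + 28*i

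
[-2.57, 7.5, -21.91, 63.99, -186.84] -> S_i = -2.57*(-2.92)^i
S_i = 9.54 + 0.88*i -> [9.54, 10.42, 11.3, 12.18, 13.06]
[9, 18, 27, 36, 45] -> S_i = 9 + 9*i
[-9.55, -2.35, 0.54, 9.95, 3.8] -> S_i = Random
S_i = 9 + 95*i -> [9, 104, 199, 294, 389]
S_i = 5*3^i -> [5, 15, 45, 135, 405]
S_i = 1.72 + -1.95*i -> [1.72, -0.23, -2.18, -4.13, -6.08]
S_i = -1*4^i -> [-1, -4, -16, -64, -256]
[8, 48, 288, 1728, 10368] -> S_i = 8*6^i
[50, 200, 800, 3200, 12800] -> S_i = 50*4^i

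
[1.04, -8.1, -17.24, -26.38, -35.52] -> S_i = 1.04 + -9.14*i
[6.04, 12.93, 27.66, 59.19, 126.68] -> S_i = 6.04*2.14^i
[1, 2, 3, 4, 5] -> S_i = 1 + 1*i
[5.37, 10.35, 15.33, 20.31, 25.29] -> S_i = 5.37 + 4.98*i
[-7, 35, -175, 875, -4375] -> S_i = -7*-5^i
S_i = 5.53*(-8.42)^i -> [5.53, -46.56, 392.06, -3301.12, 27795.44]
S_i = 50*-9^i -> [50, -450, 4050, -36450, 328050]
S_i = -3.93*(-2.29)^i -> [-3.93, 9.0, -20.61, 47.2, -108.08]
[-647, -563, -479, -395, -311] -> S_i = -647 + 84*i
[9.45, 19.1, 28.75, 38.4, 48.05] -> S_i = 9.45 + 9.65*i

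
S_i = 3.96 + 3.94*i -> [3.96, 7.9, 11.84, 15.78, 19.72]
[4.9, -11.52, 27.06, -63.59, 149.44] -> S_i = 4.90*(-2.35)^i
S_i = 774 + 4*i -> [774, 778, 782, 786, 790]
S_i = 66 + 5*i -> [66, 71, 76, 81, 86]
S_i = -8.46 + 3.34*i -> [-8.46, -5.12, -1.78, 1.56, 4.9]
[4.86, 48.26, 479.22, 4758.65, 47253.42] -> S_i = 4.86*9.93^i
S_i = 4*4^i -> [4, 16, 64, 256, 1024]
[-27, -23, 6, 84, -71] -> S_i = Random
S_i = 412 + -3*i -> [412, 409, 406, 403, 400]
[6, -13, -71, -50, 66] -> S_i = Random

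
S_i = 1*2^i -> [1, 2, 4, 8, 16]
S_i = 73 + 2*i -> [73, 75, 77, 79, 81]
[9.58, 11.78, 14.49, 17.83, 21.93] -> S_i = 9.58*1.23^i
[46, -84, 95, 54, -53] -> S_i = Random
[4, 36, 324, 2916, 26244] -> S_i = 4*9^i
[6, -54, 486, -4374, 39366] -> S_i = 6*-9^i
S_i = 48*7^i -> [48, 336, 2352, 16464, 115248]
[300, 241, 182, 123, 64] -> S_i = 300 + -59*i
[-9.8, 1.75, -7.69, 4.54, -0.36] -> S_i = Random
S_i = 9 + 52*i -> [9, 61, 113, 165, 217]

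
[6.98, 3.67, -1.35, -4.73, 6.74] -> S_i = Random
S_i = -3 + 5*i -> [-3, 2, 7, 12, 17]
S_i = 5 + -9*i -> [5, -4, -13, -22, -31]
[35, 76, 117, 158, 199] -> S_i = 35 + 41*i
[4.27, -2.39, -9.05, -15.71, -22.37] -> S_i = 4.27 + -6.66*i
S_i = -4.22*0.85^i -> [-4.22, -3.59, -3.05, -2.59, -2.2]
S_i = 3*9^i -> [3, 27, 243, 2187, 19683]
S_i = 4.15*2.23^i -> [4.15, 9.25, 20.64, 46.02, 102.63]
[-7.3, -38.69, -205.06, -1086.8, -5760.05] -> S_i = -7.30*5.30^i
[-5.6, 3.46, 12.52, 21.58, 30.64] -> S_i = -5.60 + 9.06*i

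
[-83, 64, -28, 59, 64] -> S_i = Random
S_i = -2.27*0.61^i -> [-2.27, -1.38, -0.84, -0.52, -0.31]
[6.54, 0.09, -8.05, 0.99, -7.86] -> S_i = Random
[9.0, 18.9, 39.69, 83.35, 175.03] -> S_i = 9.00*2.10^i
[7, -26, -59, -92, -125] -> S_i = 7 + -33*i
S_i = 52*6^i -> [52, 312, 1872, 11232, 67392]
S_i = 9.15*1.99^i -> [9.15, 18.21, 36.23, 72.11, 143.49]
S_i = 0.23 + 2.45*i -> [0.23, 2.68, 5.13, 7.58, 10.03]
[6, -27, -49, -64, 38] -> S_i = Random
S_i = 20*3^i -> [20, 60, 180, 540, 1620]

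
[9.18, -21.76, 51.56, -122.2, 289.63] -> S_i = 9.18*(-2.37)^i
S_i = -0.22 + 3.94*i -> [-0.22, 3.72, 7.66, 11.6, 15.54]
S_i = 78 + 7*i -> [78, 85, 92, 99, 106]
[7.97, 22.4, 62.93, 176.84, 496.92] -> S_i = 7.97*2.81^i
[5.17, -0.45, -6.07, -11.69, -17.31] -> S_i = 5.17 + -5.62*i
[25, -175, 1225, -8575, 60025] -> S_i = 25*-7^i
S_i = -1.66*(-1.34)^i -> [-1.66, 2.22, -2.98, 3.99, -5.35]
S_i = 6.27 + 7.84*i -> [6.27, 14.11, 21.95, 29.79, 37.63]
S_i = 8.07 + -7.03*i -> [8.07, 1.04, -5.99, -13.02, -20.05]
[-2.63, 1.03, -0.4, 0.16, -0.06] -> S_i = -2.63*(-0.39)^i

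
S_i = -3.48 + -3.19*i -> [-3.48, -6.67, -9.86, -13.05, -16.24]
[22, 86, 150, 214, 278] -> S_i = 22 + 64*i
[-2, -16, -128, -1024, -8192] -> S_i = -2*8^i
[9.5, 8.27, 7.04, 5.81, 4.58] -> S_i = 9.50 + -1.23*i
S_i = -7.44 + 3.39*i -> [-7.44, -4.05, -0.66, 2.73, 6.12]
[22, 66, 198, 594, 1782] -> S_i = 22*3^i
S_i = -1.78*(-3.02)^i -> [-1.78, 5.38, -16.23, 49.03, -148.06]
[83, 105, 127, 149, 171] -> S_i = 83 + 22*i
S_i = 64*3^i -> [64, 192, 576, 1728, 5184]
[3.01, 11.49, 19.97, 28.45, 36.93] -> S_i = 3.01 + 8.48*i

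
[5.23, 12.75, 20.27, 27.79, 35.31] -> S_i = 5.23 + 7.52*i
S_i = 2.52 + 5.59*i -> [2.52, 8.11, 13.7, 19.29, 24.88]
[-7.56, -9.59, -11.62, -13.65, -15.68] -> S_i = -7.56 + -2.03*i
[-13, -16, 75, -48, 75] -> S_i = Random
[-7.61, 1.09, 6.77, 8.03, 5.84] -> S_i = Random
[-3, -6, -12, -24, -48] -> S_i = -3*2^i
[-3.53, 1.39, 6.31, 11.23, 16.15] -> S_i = -3.53 + 4.92*i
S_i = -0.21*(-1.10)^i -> [-0.21, 0.23, -0.25, 0.28, -0.31]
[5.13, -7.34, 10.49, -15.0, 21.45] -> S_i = 5.13*(-1.43)^i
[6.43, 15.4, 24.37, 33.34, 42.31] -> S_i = 6.43 + 8.97*i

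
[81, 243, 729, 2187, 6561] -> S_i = 81*3^i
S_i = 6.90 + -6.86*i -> [6.9, 0.04, -6.82, -13.68, -20.54]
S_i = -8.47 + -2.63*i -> [-8.47, -11.1, -13.73, -16.36, -18.99]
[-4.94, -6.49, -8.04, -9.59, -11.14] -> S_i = -4.94 + -1.55*i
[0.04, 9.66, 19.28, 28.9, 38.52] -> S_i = 0.04 + 9.62*i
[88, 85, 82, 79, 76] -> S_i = 88 + -3*i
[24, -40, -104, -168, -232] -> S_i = 24 + -64*i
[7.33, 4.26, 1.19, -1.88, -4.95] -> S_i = 7.33 + -3.07*i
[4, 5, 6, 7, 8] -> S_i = 4 + 1*i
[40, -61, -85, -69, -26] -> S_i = Random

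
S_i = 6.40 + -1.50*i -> [6.4, 4.9, 3.4, 1.9, 0.4]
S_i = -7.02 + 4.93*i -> [-7.02, -2.09, 2.84, 7.77, 12.7]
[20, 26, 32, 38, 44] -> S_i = 20 + 6*i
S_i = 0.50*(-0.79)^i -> [0.5, -0.4, 0.31, -0.25, 0.19]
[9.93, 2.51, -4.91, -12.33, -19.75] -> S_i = 9.93 + -7.42*i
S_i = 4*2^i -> [4, 8, 16, 32, 64]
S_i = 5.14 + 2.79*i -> [5.14, 7.93, 10.72, 13.51, 16.3]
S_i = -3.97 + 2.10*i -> [-3.97, -1.87, 0.23, 2.33, 4.43]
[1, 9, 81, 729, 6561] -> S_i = 1*9^i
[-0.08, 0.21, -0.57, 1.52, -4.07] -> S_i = -0.08*(-2.67)^i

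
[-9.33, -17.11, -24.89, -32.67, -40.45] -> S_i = -9.33 + -7.78*i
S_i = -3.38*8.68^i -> [-3.38, -29.34, -254.66, -2210.43, -19186.49]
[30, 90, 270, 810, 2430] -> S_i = 30*3^i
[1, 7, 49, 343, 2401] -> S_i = 1*7^i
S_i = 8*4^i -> [8, 32, 128, 512, 2048]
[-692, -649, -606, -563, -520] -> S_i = -692 + 43*i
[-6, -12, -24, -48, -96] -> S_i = -6*2^i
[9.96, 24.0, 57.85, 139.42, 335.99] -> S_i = 9.96*2.41^i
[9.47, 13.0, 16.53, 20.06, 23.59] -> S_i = 9.47 + 3.53*i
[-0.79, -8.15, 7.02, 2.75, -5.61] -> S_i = Random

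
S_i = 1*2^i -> [1, 2, 4, 8, 16]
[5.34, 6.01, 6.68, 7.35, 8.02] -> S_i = 5.34 + 0.67*i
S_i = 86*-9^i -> [86, -774, 6966, -62694, 564246]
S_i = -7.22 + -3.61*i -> [-7.22, -10.83, -14.44, -18.05, -21.66]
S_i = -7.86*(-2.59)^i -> [-7.86, 20.36, -52.73, 136.56, -353.69]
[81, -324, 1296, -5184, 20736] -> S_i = 81*-4^i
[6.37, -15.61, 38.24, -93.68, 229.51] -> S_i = 6.37*(-2.45)^i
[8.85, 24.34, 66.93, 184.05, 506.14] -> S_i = 8.85*2.75^i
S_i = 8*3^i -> [8, 24, 72, 216, 648]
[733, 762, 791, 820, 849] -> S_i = 733 + 29*i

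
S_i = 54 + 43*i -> [54, 97, 140, 183, 226]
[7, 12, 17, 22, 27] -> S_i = 7 + 5*i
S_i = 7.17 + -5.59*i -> [7.17, 1.58, -4.01, -9.6, -15.19]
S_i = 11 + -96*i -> [11, -85, -181, -277, -373]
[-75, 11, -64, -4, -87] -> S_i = Random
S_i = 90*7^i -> [90, 630, 4410, 30870, 216090]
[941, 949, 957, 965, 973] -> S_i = 941 + 8*i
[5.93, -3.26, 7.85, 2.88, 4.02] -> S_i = Random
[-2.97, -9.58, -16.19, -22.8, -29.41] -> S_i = -2.97 + -6.61*i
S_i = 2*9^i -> [2, 18, 162, 1458, 13122]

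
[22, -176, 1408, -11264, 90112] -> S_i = 22*-8^i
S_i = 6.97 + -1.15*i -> [6.97, 5.82, 4.67, 3.52, 2.37]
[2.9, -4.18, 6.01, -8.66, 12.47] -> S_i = 2.90*(-1.44)^i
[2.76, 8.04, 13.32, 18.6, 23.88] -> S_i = 2.76 + 5.28*i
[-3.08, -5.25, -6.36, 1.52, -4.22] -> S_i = Random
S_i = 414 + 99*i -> [414, 513, 612, 711, 810]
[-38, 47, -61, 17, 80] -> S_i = Random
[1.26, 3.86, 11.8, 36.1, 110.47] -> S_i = 1.26*3.06^i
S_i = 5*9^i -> [5, 45, 405, 3645, 32805]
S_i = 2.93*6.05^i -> [2.93, 17.73, 107.25, 648.83, 3925.45]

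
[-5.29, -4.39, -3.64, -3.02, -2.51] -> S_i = -5.29*0.83^i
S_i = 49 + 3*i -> [49, 52, 55, 58, 61]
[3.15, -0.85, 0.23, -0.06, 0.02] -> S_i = 3.15*(-0.27)^i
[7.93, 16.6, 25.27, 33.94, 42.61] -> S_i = 7.93 + 8.67*i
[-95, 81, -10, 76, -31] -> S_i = Random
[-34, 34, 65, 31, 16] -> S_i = Random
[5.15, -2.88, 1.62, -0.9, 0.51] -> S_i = 5.15*(-0.56)^i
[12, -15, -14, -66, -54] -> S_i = Random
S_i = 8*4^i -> [8, 32, 128, 512, 2048]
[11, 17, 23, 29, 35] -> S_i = 11 + 6*i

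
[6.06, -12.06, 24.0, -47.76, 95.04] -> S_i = 6.06*(-1.99)^i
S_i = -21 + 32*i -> [-21, 11, 43, 75, 107]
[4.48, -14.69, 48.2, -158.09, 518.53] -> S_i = 4.48*(-3.28)^i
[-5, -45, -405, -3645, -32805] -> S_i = -5*9^i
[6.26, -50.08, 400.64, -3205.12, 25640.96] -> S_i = 6.26*(-8.00)^i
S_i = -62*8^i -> [-62, -496, -3968, -31744, -253952]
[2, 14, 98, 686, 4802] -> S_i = 2*7^i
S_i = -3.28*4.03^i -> [-3.28, -13.22, -53.27, -214.68, -865.16]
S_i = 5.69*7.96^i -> [5.69, 45.29, 360.53, 2869.8, 22843.6]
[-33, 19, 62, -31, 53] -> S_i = Random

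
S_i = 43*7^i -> [43, 301, 2107, 14749, 103243]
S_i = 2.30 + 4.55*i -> [2.3, 6.85, 11.4, 15.95, 20.5]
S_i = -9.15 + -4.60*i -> [-9.15, -13.75, -18.35, -22.95, -27.55]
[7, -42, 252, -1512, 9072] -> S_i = 7*-6^i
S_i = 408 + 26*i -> [408, 434, 460, 486, 512]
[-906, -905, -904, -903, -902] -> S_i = -906 + 1*i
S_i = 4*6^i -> [4, 24, 144, 864, 5184]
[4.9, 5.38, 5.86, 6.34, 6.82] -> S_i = 4.90 + 0.48*i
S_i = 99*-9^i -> [99, -891, 8019, -72171, 649539]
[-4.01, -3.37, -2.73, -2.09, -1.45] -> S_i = -4.01 + 0.64*i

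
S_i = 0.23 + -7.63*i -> [0.23, -7.4, -15.03, -22.66, -30.29]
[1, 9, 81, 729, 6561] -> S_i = 1*9^i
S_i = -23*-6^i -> [-23, 138, -828, 4968, -29808]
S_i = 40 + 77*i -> [40, 117, 194, 271, 348]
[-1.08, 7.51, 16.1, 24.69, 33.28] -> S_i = -1.08 + 8.59*i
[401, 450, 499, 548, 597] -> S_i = 401 + 49*i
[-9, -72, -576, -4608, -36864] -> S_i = -9*8^i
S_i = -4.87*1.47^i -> [-4.87, -7.16, -10.52, -15.47, -22.74]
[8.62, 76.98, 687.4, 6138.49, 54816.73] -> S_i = 8.62*8.93^i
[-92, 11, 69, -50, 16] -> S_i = Random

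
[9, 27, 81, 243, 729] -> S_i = 9*3^i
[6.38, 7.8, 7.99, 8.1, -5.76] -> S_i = Random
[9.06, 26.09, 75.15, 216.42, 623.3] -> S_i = 9.06*2.88^i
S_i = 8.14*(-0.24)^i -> [8.14, -1.95, 0.47, -0.11, 0.03]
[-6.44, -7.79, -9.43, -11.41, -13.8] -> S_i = -6.44*1.21^i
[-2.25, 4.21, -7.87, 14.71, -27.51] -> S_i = -2.25*(-1.87)^i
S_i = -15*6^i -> [-15, -90, -540, -3240, -19440]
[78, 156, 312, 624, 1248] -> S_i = 78*2^i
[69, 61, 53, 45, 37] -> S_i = 69 + -8*i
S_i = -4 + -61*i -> [-4, -65, -126, -187, -248]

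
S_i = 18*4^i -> [18, 72, 288, 1152, 4608]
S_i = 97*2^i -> [97, 194, 388, 776, 1552]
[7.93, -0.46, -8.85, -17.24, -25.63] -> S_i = 7.93 + -8.39*i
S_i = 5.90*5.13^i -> [5.9, 30.27, 155.27, 796.53, 4086.22]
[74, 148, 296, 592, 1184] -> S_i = 74*2^i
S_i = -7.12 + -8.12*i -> [-7.12, -15.24, -23.36, -31.48, -39.6]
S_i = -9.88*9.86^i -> [-9.88, -97.42, -960.53, -9470.82, -93382.31]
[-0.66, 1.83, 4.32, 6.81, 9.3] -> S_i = -0.66 + 2.49*i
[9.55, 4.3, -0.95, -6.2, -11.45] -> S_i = 9.55 + -5.25*i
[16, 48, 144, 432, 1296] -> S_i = 16*3^i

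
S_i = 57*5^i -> [57, 285, 1425, 7125, 35625]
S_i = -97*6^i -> [-97, -582, -3492, -20952, -125712]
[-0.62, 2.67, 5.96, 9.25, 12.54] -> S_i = -0.62 + 3.29*i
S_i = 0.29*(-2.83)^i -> [0.29, -0.82, 2.32, -6.57, 18.6]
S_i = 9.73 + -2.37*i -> [9.73, 7.36, 4.99, 2.62, 0.25]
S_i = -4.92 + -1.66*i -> [-4.92, -6.58, -8.24, -9.9, -11.56]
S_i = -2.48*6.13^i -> [-2.48, -15.2, -93.19, -571.26, -3501.82]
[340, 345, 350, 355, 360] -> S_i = 340 + 5*i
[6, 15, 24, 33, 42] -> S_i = 6 + 9*i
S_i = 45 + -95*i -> [45, -50, -145, -240, -335]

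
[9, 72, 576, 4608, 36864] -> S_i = 9*8^i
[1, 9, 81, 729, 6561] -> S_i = 1*9^i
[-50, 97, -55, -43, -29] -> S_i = Random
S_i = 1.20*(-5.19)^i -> [1.2, -6.23, 32.32, -167.76, 870.66]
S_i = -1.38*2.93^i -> [-1.38, -4.04, -11.85, -34.71, -101.71]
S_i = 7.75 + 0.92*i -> [7.75, 8.67, 9.59, 10.51, 11.43]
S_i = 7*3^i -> [7, 21, 63, 189, 567]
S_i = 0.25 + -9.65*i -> [0.25, -9.4, -19.05, -28.7, -38.35]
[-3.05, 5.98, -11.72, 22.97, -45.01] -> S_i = -3.05*(-1.96)^i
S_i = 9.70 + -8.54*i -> [9.7, 1.16, -7.38, -15.92, -24.46]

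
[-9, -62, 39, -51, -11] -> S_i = Random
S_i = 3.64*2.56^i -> [3.64, 9.32, 23.86, 61.07, 156.34]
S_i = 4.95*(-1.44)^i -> [4.95, -7.13, 10.26, -14.78, 21.28]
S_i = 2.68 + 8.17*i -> [2.68, 10.85, 19.02, 27.19, 35.36]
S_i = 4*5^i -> [4, 20, 100, 500, 2500]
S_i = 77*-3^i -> [77, -231, 693, -2079, 6237]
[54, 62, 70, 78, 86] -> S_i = 54 + 8*i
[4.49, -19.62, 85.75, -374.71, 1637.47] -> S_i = 4.49*(-4.37)^i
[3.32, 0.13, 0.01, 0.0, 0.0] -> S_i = 3.32*0.04^i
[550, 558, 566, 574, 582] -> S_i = 550 + 8*i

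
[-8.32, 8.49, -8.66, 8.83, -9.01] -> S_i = -8.32*(-1.02)^i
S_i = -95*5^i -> [-95, -475, -2375, -11875, -59375]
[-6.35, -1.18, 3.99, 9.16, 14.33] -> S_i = -6.35 + 5.17*i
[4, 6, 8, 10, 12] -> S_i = 4 + 2*i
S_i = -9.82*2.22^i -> [-9.82, -21.8, -48.4, -107.44, -238.52]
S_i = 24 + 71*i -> [24, 95, 166, 237, 308]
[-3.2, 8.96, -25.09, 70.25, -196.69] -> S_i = -3.20*(-2.80)^i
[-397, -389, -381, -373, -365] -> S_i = -397 + 8*i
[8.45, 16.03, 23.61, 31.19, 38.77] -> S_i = 8.45 + 7.58*i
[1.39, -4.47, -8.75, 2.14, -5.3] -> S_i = Random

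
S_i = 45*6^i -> [45, 270, 1620, 9720, 58320]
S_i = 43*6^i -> [43, 258, 1548, 9288, 55728]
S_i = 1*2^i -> [1, 2, 4, 8, 16]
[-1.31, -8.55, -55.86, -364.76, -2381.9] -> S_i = -1.31*6.53^i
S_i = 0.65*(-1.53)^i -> [0.65, -0.99, 1.52, -2.33, 3.56]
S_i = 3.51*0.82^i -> [3.51, 2.88, 2.36, 1.94, 1.59]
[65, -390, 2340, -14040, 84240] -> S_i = 65*-6^i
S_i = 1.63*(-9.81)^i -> [1.63, -15.99, 156.86, -1538.84, 15096.06]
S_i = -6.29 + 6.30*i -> [-6.29, 0.01, 6.31, 12.61, 18.91]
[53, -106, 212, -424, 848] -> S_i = 53*-2^i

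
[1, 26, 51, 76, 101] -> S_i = 1 + 25*i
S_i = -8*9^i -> [-8, -72, -648, -5832, -52488]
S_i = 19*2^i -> [19, 38, 76, 152, 304]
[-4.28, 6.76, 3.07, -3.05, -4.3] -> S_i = Random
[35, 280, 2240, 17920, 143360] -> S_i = 35*8^i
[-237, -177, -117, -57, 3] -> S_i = -237 + 60*i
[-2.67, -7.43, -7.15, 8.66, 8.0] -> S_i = Random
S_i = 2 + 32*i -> [2, 34, 66, 98, 130]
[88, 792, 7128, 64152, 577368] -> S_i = 88*9^i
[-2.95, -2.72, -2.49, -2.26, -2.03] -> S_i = -2.95 + 0.23*i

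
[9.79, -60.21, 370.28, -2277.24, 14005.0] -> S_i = 9.79*(-6.15)^i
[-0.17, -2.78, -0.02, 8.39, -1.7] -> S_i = Random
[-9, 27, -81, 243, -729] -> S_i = -9*-3^i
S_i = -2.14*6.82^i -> [-2.14, -14.59, -99.54, -678.84, -4629.68]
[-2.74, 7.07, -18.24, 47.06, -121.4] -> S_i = -2.74*(-2.58)^i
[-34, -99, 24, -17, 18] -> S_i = Random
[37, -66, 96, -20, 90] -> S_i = Random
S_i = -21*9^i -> [-21, -189, -1701, -15309, -137781]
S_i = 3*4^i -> [3, 12, 48, 192, 768]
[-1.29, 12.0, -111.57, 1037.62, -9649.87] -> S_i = -1.29*(-9.30)^i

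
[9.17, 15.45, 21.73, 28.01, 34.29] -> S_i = 9.17 + 6.28*i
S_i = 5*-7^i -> [5, -35, 245, -1715, 12005]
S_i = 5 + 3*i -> [5, 8, 11, 14, 17]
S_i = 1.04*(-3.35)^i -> [1.04, -3.48, 11.67, -39.1, 130.98]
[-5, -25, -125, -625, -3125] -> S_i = -5*5^i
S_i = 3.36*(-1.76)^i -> [3.36, -5.91, 10.41, -18.32, 32.24]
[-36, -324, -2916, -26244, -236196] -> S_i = -36*9^i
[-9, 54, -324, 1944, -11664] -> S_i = -9*-6^i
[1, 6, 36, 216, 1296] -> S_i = 1*6^i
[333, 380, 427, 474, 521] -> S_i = 333 + 47*i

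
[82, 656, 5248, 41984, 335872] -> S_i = 82*8^i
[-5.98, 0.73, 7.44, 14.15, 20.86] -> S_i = -5.98 + 6.71*i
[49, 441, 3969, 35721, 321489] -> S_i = 49*9^i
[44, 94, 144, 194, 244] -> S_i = 44 + 50*i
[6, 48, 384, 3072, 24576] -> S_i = 6*8^i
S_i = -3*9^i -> [-3, -27, -243, -2187, -19683]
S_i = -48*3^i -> [-48, -144, -432, -1296, -3888]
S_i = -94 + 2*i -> [-94, -92, -90, -88, -86]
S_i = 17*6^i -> [17, 102, 612, 3672, 22032]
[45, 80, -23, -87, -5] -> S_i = Random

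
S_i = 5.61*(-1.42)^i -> [5.61, -7.97, 11.31, -16.06, 22.81]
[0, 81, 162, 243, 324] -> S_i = 0 + 81*i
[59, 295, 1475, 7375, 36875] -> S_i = 59*5^i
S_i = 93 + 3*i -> [93, 96, 99, 102, 105]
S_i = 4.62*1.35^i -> [4.62, 6.24, 8.42, 11.37, 15.35]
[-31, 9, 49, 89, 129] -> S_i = -31 + 40*i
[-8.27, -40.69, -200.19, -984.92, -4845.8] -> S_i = -8.27*4.92^i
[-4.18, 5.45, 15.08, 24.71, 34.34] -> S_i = -4.18 + 9.63*i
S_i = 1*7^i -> [1, 7, 49, 343, 2401]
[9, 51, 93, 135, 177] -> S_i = 9 + 42*i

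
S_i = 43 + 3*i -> [43, 46, 49, 52, 55]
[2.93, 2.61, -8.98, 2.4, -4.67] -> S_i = Random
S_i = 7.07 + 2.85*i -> [7.07, 9.92, 12.77, 15.62, 18.47]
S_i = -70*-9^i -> [-70, 630, -5670, 51030, -459270]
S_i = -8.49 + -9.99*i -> [-8.49, -18.48, -28.47, -38.46, -48.45]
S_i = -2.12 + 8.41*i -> [-2.12, 6.29, 14.7, 23.11, 31.52]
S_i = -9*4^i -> [-9, -36, -144, -576, -2304]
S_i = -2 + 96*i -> [-2, 94, 190, 286, 382]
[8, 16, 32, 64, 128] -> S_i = 8*2^i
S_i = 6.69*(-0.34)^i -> [6.69, -2.27, 0.77, -0.26, 0.09]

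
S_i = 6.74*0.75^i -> [6.74, 5.06, 3.79, 2.84, 2.13]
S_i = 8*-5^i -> [8, -40, 200, -1000, 5000]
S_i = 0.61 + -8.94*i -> [0.61, -8.33, -17.27, -26.21, -35.15]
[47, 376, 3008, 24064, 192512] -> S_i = 47*8^i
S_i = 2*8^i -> [2, 16, 128, 1024, 8192]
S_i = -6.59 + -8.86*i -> [-6.59, -15.45, -24.31, -33.17, -42.03]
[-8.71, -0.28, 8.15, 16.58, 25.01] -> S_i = -8.71 + 8.43*i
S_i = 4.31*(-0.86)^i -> [4.31, -3.71, 3.19, -2.74, 2.36]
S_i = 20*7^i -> [20, 140, 980, 6860, 48020]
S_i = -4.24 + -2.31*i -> [-4.24, -6.55, -8.86, -11.17, -13.48]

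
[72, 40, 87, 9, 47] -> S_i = Random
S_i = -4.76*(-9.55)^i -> [-4.76, 45.46, -434.12, 4145.88, -39593.18]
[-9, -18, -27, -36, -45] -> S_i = -9 + -9*i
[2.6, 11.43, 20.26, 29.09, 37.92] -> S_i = 2.60 + 8.83*i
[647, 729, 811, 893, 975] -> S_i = 647 + 82*i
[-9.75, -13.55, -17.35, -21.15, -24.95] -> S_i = -9.75 + -3.80*i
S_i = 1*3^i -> [1, 3, 9, 27, 81]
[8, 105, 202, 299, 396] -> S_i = 8 + 97*i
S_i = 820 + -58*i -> [820, 762, 704, 646, 588]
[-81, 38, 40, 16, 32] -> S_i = Random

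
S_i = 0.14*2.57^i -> [0.14, 0.36, 0.92, 2.38, 6.11]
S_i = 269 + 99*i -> [269, 368, 467, 566, 665]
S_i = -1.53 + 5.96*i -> [-1.53, 4.43, 10.39, 16.35, 22.31]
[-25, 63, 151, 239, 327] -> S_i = -25 + 88*i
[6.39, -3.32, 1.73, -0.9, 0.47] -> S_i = 6.39*(-0.52)^i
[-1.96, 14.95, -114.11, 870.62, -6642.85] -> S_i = -1.96*(-7.63)^i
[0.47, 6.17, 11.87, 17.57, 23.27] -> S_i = 0.47 + 5.70*i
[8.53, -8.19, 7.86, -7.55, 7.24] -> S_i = 8.53*(-0.96)^i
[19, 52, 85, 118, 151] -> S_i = 19 + 33*i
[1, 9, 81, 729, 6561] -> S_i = 1*9^i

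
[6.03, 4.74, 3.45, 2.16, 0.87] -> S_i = 6.03 + -1.29*i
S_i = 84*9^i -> [84, 756, 6804, 61236, 551124]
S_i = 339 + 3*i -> [339, 342, 345, 348, 351]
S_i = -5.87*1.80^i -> [-5.87, -10.57, -19.02, -34.23, -61.62]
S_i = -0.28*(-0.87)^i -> [-0.28, 0.24, -0.21, 0.18, -0.16]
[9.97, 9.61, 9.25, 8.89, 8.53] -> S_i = 9.97 + -0.36*i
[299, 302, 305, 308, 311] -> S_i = 299 + 3*i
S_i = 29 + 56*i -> [29, 85, 141, 197, 253]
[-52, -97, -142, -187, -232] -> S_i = -52 + -45*i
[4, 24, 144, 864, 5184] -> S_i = 4*6^i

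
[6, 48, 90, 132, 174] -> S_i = 6 + 42*i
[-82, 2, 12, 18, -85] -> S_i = Random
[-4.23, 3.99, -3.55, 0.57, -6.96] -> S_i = Random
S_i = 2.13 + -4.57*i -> [2.13, -2.44, -7.01, -11.58, -16.15]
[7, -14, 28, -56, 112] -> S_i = 7*-2^i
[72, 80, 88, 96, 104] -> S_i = 72 + 8*i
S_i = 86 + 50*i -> [86, 136, 186, 236, 286]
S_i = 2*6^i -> [2, 12, 72, 432, 2592]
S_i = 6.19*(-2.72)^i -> [6.19, -16.84, 45.8, -124.57, 338.82]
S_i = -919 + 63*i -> [-919, -856, -793, -730, -667]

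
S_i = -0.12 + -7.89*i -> [-0.12, -8.01, -15.9, -23.79, -31.68]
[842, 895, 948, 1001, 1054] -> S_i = 842 + 53*i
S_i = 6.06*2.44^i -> [6.06, 14.79, 36.08, 88.03, 214.8]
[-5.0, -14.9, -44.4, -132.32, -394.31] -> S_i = -5.00*2.98^i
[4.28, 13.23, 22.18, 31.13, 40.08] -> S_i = 4.28 + 8.95*i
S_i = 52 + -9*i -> [52, 43, 34, 25, 16]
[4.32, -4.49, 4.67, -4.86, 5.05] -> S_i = 4.32*(-1.04)^i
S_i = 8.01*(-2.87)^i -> [8.01, -22.99, 65.98, -189.36, 543.45]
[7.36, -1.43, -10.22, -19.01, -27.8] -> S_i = 7.36 + -8.79*i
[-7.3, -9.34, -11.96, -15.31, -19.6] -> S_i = -7.30*1.28^i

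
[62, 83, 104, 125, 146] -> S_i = 62 + 21*i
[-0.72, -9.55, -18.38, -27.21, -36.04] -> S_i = -0.72 + -8.83*i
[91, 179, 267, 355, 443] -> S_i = 91 + 88*i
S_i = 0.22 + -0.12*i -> [0.22, 0.1, -0.02, -0.14, -0.26]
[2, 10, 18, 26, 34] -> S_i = 2 + 8*i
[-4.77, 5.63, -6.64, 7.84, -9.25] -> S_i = -4.77*(-1.18)^i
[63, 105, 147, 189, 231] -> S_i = 63 + 42*i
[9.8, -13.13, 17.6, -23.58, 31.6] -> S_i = 9.80*(-1.34)^i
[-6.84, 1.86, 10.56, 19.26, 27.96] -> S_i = -6.84 + 8.70*i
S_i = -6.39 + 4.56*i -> [-6.39, -1.83, 2.73, 7.29, 11.85]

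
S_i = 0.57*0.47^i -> [0.57, 0.27, 0.13, 0.06, 0.03]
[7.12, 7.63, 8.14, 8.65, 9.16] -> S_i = 7.12 + 0.51*i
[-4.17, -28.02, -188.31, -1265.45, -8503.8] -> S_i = -4.17*6.72^i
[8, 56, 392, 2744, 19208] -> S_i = 8*7^i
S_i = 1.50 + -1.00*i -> [1.5, 0.5, -0.5, -1.5, -2.5]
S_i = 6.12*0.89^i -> [6.12, 5.45, 4.85, 4.31, 3.84]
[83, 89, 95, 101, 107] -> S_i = 83 + 6*i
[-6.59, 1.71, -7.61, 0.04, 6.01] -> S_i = Random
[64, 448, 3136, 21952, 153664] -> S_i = 64*7^i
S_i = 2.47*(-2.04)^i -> [2.47, -5.04, 10.28, -20.97, 42.78]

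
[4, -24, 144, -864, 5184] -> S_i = 4*-6^i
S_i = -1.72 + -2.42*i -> [-1.72, -4.14, -6.56, -8.98, -11.4]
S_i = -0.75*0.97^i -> [-0.75, -0.73, -0.71, -0.68, -0.66]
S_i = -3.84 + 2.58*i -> [-3.84, -1.26, 1.32, 3.9, 6.48]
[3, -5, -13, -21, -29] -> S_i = 3 + -8*i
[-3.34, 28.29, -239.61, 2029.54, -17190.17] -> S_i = -3.34*(-8.47)^i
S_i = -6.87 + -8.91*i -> [-6.87, -15.78, -24.69, -33.6, -42.51]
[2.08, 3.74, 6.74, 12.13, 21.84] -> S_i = 2.08*1.80^i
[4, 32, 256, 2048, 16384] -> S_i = 4*8^i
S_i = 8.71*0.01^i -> [8.71, 0.09, 0.0, 0.0, 0.0]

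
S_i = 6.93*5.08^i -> [6.93, 35.2, 178.84, 908.5, 4615.17]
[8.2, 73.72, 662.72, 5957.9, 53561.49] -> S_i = 8.20*8.99^i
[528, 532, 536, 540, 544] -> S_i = 528 + 4*i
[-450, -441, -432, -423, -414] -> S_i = -450 + 9*i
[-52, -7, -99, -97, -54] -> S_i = Random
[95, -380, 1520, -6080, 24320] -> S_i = 95*-4^i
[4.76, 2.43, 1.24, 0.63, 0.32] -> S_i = 4.76*0.51^i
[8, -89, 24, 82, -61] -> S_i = Random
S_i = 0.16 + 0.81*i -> [0.16, 0.97, 1.78, 2.59, 3.4]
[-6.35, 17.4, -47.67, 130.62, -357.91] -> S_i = -6.35*(-2.74)^i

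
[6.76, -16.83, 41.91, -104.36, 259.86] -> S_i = 6.76*(-2.49)^i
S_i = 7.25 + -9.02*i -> [7.25, -1.77, -10.79, -19.81, -28.83]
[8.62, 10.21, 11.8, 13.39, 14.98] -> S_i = 8.62 + 1.59*i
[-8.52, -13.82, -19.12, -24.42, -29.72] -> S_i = -8.52 + -5.30*i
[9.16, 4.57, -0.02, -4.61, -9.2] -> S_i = 9.16 + -4.59*i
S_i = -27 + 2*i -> [-27, -25, -23, -21, -19]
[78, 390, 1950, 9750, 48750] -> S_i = 78*5^i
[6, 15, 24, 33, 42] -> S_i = 6 + 9*i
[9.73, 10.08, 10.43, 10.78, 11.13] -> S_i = 9.73 + 0.35*i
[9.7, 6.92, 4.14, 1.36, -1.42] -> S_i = 9.70 + -2.78*i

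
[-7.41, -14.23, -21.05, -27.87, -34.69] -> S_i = -7.41 + -6.82*i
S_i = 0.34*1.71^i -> [0.34, 0.58, 0.99, 1.7, 2.91]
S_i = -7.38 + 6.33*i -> [-7.38, -1.05, 5.28, 11.61, 17.94]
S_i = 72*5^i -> [72, 360, 1800, 9000, 45000]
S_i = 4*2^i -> [4, 8, 16, 32, 64]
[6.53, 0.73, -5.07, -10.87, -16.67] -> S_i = 6.53 + -5.80*i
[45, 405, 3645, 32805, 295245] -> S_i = 45*9^i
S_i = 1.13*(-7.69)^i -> [1.13, -8.69, 66.82, -513.87, 3951.7]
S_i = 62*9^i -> [62, 558, 5022, 45198, 406782]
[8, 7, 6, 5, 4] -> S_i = 8 + -1*i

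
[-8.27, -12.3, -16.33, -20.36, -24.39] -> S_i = -8.27 + -4.03*i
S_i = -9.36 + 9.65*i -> [-9.36, 0.29, 9.94, 19.59, 29.24]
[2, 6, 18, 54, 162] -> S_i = 2*3^i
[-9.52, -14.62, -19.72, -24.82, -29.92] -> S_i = -9.52 + -5.10*i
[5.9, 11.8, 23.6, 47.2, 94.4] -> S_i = 5.90*2.00^i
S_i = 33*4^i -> [33, 132, 528, 2112, 8448]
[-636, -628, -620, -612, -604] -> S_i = -636 + 8*i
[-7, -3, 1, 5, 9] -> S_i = -7 + 4*i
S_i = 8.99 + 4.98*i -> [8.99, 13.97, 18.95, 23.93, 28.91]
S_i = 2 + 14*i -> [2, 16, 30, 44, 58]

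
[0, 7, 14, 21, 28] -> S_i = 0 + 7*i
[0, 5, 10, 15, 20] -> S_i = 0 + 5*i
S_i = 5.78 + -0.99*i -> [5.78, 4.79, 3.8, 2.81, 1.82]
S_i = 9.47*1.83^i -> [9.47, 17.33, 31.71, 58.04, 106.21]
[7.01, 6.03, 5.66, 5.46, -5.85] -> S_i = Random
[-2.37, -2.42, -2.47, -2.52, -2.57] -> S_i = -2.37 + -0.05*i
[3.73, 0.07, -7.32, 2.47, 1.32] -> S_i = Random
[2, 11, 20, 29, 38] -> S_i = 2 + 9*i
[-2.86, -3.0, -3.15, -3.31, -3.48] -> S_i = -2.86*1.05^i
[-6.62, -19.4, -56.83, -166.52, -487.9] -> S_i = -6.62*2.93^i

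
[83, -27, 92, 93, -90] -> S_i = Random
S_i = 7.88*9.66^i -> [7.88, 76.12, 735.33, 7103.26, 68617.47]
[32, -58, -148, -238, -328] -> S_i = 32 + -90*i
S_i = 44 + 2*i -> [44, 46, 48, 50, 52]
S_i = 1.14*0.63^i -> [1.14, 0.72, 0.45, 0.29, 0.18]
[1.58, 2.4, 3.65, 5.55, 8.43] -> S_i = 1.58*1.52^i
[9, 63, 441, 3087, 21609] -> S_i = 9*7^i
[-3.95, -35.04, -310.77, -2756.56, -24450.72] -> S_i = -3.95*8.87^i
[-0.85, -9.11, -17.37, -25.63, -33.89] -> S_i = -0.85 + -8.26*i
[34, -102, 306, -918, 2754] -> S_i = 34*-3^i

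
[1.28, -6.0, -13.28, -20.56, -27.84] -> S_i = 1.28 + -7.28*i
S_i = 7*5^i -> [7, 35, 175, 875, 4375]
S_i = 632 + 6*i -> [632, 638, 644, 650, 656]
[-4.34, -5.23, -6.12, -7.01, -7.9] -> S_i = -4.34 + -0.89*i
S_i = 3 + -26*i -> [3, -23, -49, -75, -101]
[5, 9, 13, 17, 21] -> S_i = 5 + 4*i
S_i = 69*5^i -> [69, 345, 1725, 8625, 43125]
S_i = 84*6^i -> [84, 504, 3024, 18144, 108864]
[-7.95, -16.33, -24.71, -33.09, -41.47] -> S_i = -7.95 + -8.38*i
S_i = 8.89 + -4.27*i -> [8.89, 4.62, 0.35, -3.92, -8.19]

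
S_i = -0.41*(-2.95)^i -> [-0.41, 1.21, -3.57, 10.53, -31.05]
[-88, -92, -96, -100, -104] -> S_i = -88 + -4*i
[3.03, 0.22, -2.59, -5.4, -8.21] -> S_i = 3.03 + -2.81*i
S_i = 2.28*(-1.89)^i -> [2.28, -4.31, 8.14, -15.39, 29.09]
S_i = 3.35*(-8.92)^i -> [3.35, -29.88, 266.55, -2377.6, 21208.22]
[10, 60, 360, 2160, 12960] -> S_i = 10*6^i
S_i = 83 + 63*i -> [83, 146, 209, 272, 335]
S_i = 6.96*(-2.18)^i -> [6.96, -15.17, 33.08, -72.11, 157.19]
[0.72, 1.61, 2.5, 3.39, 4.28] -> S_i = 0.72 + 0.89*i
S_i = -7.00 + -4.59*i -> [-7.0, -11.59, -16.18, -20.77, -25.36]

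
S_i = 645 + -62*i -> [645, 583, 521, 459, 397]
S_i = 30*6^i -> [30, 180, 1080, 6480, 38880]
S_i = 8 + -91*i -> [8, -83, -174, -265, -356]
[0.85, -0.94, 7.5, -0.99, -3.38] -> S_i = Random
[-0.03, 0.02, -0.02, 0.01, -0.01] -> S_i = -0.03*(-0.78)^i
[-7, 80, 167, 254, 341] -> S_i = -7 + 87*i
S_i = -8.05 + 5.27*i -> [-8.05, -2.78, 2.49, 7.76, 13.03]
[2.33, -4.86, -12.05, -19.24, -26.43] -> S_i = 2.33 + -7.19*i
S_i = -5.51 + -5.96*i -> [-5.51, -11.47, -17.43, -23.39, -29.35]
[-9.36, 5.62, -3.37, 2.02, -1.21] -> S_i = -9.36*(-0.60)^i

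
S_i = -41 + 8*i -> [-41, -33, -25, -17, -9]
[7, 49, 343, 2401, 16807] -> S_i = 7*7^i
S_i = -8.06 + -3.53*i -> [-8.06, -11.59, -15.12, -18.65, -22.18]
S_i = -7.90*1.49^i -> [-7.9, -11.77, -17.54, -26.13, -38.94]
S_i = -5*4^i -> [-5, -20, -80, -320, -1280]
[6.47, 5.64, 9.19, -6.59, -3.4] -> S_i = Random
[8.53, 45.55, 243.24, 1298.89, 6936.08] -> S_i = 8.53*5.34^i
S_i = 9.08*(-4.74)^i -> [9.08, -43.04, 204.01, -966.99, 4583.52]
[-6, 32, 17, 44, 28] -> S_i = Random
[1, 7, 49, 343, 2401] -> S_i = 1*7^i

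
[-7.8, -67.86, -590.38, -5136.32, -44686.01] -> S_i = -7.80*8.70^i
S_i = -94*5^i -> [-94, -470, -2350, -11750, -58750]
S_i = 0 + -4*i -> [0, -4, -8, -12, -16]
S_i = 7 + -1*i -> [7, 6, 5, 4, 3]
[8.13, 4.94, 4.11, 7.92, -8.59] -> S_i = Random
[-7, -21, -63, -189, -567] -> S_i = -7*3^i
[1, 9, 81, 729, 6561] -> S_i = 1*9^i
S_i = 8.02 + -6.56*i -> [8.02, 1.46, -5.1, -11.66, -18.22]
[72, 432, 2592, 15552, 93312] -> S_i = 72*6^i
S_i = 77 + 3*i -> [77, 80, 83, 86, 89]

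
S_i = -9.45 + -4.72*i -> [-9.45, -14.17, -18.89, -23.61, -28.33]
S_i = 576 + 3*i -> [576, 579, 582, 585, 588]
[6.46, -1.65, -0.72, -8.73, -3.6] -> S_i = Random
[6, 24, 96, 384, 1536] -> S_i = 6*4^i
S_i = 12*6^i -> [12, 72, 432, 2592, 15552]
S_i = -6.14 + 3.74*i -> [-6.14, -2.4, 1.34, 5.08, 8.82]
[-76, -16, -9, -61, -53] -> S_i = Random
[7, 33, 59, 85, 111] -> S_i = 7 + 26*i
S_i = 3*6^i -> [3, 18, 108, 648, 3888]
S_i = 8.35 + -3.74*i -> [8.35, 4.61, 0.87, -2.87, -6.61]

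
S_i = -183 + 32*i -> [-183, -151, -119, -87, -55]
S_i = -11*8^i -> [-11, -88, -704, -5632, -45056]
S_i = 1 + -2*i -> [1, -1, -3, -5, -7]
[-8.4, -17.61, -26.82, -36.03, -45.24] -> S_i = -8.40 + -9.21*i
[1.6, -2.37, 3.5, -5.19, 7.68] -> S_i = 1.60*(-1.48)^i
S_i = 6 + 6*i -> [6, 12, 18, 24, 30]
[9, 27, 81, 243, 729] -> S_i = 9*3^i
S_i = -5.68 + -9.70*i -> [-5.68, -15.38, -25.08, -34.78, -44.48]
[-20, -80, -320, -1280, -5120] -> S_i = -20*4^i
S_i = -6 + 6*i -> [-6, 0, 6, 12, 18]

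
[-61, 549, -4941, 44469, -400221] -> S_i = -61*-9^i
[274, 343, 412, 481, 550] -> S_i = 274 + 69*i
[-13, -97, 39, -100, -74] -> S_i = Random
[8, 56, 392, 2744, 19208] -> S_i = 8*7^i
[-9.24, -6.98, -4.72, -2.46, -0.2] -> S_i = -9.24 + 2.26*i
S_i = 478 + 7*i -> [478, 485, 492, 499, 506]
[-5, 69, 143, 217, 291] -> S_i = -5 + 74*i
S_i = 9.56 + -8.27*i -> [9.56, 1.29, -6.98, -15.25, -23.52]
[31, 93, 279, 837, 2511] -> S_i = 31*3^i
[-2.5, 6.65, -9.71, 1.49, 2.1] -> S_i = Random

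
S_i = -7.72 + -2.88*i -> [-7.72, -10.6, -13.48, -16.36, -19.24]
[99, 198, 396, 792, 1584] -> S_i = 99*2^i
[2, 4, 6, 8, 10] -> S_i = 2 + 2*i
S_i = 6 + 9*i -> [6, 15, 24, 33, 42]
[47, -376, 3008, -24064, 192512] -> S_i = 47*-8^i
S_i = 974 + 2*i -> [974, 976, 978, 980, 982]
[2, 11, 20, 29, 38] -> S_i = 2 + 9*i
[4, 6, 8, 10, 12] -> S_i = 4 + 2*i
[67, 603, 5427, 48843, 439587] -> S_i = 67*9^i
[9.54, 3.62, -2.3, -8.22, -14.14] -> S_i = 9.54 + -5.92*i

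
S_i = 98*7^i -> [98, 686, 4802, 33614, 235298]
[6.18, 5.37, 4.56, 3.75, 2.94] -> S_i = 6.18 + -0.81*i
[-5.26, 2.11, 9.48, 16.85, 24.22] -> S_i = -5.26 + 7.37*i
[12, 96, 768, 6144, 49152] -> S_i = 12*8^i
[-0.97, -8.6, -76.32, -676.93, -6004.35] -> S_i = -0.97*8.87^i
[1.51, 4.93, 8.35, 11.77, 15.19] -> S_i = 1.51 + 3.42*i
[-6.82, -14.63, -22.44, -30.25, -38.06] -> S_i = -6.82 + -7.81*i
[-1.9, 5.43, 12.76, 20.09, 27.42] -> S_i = -1.90 + 7.33*i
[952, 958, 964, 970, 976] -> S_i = 952 + 6*i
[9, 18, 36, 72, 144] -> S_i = 9*2^i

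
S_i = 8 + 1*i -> [8, 9, 10, 11, 12]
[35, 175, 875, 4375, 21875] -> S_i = 35*5^i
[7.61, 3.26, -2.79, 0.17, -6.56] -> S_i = Random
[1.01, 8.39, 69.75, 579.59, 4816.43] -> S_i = 1.01*8.31^i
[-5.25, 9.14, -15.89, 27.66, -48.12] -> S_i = -5.25*(-1.74)^i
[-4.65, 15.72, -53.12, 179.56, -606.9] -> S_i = -4.65*(-3.38)^i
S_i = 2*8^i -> [2, 16, 128, 1024, 8192]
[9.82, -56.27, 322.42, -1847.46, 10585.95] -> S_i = 9.82*(-5.73)^i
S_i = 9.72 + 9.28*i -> [9.72, 19.0, 28.28, 37.56, 46.84]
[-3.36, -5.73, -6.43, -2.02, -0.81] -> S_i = Random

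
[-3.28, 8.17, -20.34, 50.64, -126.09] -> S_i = -3.28*(-2.49)^i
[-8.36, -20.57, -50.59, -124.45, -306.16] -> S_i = -8.36*2.46^i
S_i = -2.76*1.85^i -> [-2.76, -5.11, -9.45, -17.48, -32.33]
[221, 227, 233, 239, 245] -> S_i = 221 + 6*i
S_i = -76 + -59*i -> [-76, -135, -194, -253, -312]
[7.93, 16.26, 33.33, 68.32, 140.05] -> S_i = 7.93*2.05^i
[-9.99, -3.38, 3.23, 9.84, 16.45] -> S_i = -9.99 + 6.61*i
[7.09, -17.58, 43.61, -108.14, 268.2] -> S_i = 7.09*(-2.48)^i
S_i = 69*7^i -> [69, 483, 3381, 23667, 165669]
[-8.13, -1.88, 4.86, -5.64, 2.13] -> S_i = Random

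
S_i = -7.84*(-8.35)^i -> [-7.84, 65.46, -546.62, 4564.31, -38112.02]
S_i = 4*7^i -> [4, 28, 196, 1372, 9604]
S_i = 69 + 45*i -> [69, 114, 159, 204, 249]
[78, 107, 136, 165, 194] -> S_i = 78 + 29*i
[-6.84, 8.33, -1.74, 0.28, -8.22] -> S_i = Random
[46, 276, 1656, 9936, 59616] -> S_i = 46*6^i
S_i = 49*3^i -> [49, 147, 441, 1323, 3969]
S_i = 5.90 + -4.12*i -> [5.9, 1.78, -2.34, -6.46, -10.58]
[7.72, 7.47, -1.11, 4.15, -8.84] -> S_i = Random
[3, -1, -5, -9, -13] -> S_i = 3 + -4*i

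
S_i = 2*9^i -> [2, 18, 162, 1458, 13122]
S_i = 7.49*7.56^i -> [7.49, 56.62, 428.08, 3236.29, 24466.34]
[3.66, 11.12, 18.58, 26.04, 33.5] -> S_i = 3.66 + 7.46*i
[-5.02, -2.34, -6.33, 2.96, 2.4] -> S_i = Random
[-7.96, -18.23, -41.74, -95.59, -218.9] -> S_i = -7.96*2.29^i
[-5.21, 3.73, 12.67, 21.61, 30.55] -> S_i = -5.21 + 8.94*i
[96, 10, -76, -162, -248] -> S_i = 96 + -86*i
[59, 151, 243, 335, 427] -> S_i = 59 + 92*i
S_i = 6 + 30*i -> [6, 36, 66, 96, 126]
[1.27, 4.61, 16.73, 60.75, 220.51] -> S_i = 1.27*3.63^i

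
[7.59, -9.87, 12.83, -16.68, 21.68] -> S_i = 7.59*(-1.30)^i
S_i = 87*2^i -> [87, 174, 348, 696, 1392]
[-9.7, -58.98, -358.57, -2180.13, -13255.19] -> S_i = -9.70*6.08^i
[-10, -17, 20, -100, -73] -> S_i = Random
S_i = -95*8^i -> [-95, -760, -6080, -48640, -389120]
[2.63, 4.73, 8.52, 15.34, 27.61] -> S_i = 2.63*1.80^i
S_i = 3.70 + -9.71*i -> [3.7, -6.01, -15.72, -25.43, -35.14]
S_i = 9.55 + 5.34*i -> [9.55, 14.89, 20.23, 25.57, 30.91]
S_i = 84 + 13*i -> [84, 97, 110, 123, 136]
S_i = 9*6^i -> [9, 54, 324, 1944, 11664]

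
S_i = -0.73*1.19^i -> [-0.73, -0.87, -1.03, -1.23, -1.46]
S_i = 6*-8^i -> [6, -48, 384, -3072, 24576]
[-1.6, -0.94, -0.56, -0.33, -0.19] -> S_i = -1.60*0.59^i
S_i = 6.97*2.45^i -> [6.97, 17.08, 41.84, 102.5, 251.13]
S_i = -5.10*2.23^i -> [-5.1, -11.37, -25.36, -56.56, -126.12]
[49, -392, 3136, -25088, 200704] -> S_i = 49*-8^i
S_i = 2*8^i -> [2, 16, 128, 1024, 8192]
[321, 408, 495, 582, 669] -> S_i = 321 + 87*i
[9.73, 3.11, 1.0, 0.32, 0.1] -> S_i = 9.73*0.32^i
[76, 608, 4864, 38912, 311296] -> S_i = 76*8^i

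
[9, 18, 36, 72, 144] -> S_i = 9*2^i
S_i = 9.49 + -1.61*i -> [9.49, 7.88, 6.27, 4.66, 3.05]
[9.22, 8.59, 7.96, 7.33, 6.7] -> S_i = 9.22 + -0.63*i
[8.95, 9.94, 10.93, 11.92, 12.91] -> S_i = 8.95 + 0.99*i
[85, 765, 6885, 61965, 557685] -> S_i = 85*9^i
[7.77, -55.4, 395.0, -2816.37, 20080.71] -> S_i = 7.77*(-7.13)^i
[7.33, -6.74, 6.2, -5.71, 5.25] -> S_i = 7.33*(-0.92)^i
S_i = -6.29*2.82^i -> [-6.29, -17.74, -50.02, -141.06, -397.78]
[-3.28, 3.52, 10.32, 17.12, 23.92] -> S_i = -3.28 + 6.80*i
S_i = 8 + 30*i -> [8, 38, 68, 98, 128]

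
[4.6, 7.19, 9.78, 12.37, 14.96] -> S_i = 4.60 + 2.59*i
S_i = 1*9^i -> [1, 9, 81, 729, 6561]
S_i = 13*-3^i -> [13, -39, 117, -351, 1053]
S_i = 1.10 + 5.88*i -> [1.1, 6.98, 12.86, 18.74, 24.62]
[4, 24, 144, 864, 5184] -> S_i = 4*6^i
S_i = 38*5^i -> [38, 190, 950, 4750, 23750]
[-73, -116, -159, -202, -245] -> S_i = -73 + -43*i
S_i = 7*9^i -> [7, 63, 567, 5103, 45927]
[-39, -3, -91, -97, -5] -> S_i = Random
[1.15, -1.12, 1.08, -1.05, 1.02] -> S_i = 1.15*(-0.97)^i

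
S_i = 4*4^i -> [4, 16, 64, 256, 1024]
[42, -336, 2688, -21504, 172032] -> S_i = 42*-8^i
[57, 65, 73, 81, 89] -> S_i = 57 + 8*i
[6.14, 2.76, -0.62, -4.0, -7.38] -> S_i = 6.14 + -3.38*i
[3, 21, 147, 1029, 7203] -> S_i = 3*7^i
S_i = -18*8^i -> [-18, -144, -1152, -9216, -73728]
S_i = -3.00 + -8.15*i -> [-3.0, -11.15, -19.3, -27.45, -35.6]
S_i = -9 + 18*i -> [-9, 9, 27, 45, 63]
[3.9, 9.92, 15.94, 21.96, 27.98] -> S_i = 3.90 + 6.02*i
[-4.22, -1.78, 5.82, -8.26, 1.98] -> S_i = Random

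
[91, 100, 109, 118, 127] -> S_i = 91 + 9*i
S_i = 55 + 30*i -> [55, 85, 115, 145, 175]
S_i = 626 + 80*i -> [626, 706, 786, 866, 946]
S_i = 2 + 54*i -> [2, 56, 110, 164, 218]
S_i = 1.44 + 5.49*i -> [1.44, 6.93, 12.42, 17.91, 23.4]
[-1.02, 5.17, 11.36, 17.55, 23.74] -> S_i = -1.02 + 6.19*i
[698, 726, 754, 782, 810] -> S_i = 698 + 28*i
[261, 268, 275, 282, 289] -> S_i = 261 + 7*i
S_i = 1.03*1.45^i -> [1.03, 1.49, 2.17, 3.14, 4.55]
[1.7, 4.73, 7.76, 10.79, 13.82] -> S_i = 1.70 + 3.03*i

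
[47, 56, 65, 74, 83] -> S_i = 47 + 9*i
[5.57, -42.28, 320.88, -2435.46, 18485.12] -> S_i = 5.57*(-7.59)^i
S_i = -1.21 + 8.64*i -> [-1.21, 7.43, 16.07, 24.71, 33.35]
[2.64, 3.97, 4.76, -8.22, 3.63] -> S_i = Random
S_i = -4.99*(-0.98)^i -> [-4.99, 4.89, -4.79, 4.7, -4.6]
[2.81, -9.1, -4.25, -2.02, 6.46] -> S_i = Random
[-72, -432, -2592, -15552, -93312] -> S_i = -72*6^i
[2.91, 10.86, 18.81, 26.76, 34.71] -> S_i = 2.91 + 7.95*i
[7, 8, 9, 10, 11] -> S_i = 7 + 1*i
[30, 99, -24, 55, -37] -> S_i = Random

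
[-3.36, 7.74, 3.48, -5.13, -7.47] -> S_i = Random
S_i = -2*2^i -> [-2, -4, -8, -16, -32]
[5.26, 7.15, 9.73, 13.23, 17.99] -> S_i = 5.26*1.36^i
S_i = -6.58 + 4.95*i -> [-6.58, -1.63, 3.32, 8.27, 13.22]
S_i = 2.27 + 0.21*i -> [2.27, 2.48, 2.69, 2.9, 3.11]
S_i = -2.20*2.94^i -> [-2.2, -6.47, -19.02, -55.91, -164.37]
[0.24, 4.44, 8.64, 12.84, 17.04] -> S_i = 0.24 + 4.20*i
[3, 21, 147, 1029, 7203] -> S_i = 3*7^i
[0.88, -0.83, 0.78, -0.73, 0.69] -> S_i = 0.88*(-0.94)^i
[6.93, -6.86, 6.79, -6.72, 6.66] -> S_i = 6.93*(-0.99)^i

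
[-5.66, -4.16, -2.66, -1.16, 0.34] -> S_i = -5.66 + 1.50*i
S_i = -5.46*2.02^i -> [-5.46, -11.03, -22.28, -45.0, -90.91]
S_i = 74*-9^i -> [74, -666, 5994, -53946, 485514]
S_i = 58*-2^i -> [58, -116, 232, -464, 928]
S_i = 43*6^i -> [43, 258, 1548, 9288, 55728]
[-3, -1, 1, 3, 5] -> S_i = -3 + 2*i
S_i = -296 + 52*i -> [-296, -244, -192, -140, -88]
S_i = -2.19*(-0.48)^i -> [-2.19, 1.05, -0.5, 0.24, -0.12]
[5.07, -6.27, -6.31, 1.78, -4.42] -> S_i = Random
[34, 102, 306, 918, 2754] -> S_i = 34*3^i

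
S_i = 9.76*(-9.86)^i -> [9.76, -96.23, 948.86, -9355.79, 92248.11]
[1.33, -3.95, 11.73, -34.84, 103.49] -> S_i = 1.33*(-2.97)^i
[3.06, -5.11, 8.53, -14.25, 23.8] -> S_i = 3.06*(-1.67)^i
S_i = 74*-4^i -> [74, -296, 1184, -4736, 18944]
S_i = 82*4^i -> [82, 328, 1312, 5248, 20992]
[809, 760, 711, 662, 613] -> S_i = 809 + -49*i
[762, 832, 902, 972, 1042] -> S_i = 762 + 70*i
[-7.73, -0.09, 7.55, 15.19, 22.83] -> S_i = -7.73 + 7.64*i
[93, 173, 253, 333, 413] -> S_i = 93 + 80*i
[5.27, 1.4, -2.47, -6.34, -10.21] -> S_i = 5.27 + -3.87*i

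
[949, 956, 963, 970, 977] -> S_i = 949 + 7*i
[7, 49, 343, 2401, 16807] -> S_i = 7*7^i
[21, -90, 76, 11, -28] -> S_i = Random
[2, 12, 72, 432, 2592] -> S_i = 2*6^i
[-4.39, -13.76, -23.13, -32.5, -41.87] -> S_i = -4.39 + -9.37*i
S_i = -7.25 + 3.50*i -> [-7.25, -3.75, -0.25, 3.25, 6.75]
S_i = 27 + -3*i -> [27, 24, 21, 18, 15]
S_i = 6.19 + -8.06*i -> [6.19, -1.87, -9.93, -17.99, -26.05]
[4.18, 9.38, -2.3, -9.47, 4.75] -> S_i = Random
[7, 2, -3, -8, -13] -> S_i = 7 + -5*i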